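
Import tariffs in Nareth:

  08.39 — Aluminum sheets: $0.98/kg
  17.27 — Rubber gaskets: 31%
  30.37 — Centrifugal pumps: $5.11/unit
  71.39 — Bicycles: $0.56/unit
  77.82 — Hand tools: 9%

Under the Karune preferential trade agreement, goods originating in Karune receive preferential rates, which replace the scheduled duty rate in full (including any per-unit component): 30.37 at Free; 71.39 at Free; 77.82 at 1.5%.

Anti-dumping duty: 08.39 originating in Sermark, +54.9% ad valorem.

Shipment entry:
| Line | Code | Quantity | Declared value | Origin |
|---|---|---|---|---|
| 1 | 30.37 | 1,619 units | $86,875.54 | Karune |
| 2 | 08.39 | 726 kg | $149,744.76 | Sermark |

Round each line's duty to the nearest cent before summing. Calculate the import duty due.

Line 1 (30.37, Karune, 1,619 units, $86,875.54):
Base rate for 30.37 is $5.11/unit.
Origin Karune qualifies under the Nareth–Karune agreement and 30.37 is covered: preferential rate Free applies instead.
Duty = $86,875.54 × 0% = $0.00.
Line 2 (08.39, Sermark, 726 kg, $149,744.76):
Base rate for 08.39 is $0.98/kg.
Additional duty on 08.39 from Sermark: +54.9% ad valorem. Applied ad valorem rate = 54.9%.
Duty = $149,744.76 × 54.9% + 726 × $0.98 = $82,921.35.
Total = $0.00 + $82,921.35 = $82,921.35.

$82,921.35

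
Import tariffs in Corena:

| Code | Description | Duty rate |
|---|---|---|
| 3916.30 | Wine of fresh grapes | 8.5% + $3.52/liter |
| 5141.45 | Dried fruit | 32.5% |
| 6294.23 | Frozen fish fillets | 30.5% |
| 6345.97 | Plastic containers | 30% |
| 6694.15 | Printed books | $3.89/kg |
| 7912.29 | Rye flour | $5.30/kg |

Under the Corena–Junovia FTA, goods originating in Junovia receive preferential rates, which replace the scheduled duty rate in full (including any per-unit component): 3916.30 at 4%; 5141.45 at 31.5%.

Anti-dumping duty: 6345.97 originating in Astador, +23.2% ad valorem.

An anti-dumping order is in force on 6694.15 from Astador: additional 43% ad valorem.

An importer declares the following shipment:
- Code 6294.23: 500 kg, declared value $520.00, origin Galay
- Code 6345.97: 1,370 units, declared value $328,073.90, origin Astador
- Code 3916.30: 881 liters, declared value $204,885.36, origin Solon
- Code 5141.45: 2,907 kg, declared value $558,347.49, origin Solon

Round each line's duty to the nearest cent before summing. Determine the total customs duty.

Line 1 (6294.23, Galay, 500 kg, $520.00):
Base rate for 6294.23 is 30.5%.
Duty = $520.00 × 30.5% = $158.60.
Line 2 (6345.97, Astador, 1,370 units, $328,073.90):
Base rate for 6345.97 is 30%.
Additional duty on 6345.97 from Astador: +23.2%. Applied ad valorem rate: 30% + 23.2% = 53.2%.
Duty = $328,073.90 × 53.2% = $174,535.31.
Line 3 (3916.30, Solon, 881 liters, $204,885.36):
Base rate for 3916.30 is 8.5% + $3.52/liter.
3916.30 has an FTA preferential rate, but origin Solon is not Junovia; base rate stands.
Duty = $204,885.36 × 8.5% + 881 × $3.52 = $20,516.38.
Line 4 (5141.45, Solon, 2,907 kg, $558,347.49):
Base rate for 5141.45 is 32.5%.
5141.45 has an FTA preferential rate, but origin Solon is not Junovia; base rate stands.
Duty = $558,347.49 × 32.5% = $181,462.93.
Total = $158.60 + $174,535.31 + $20,516.38 + $181,462.93 = $376,673.22.

$376,673.22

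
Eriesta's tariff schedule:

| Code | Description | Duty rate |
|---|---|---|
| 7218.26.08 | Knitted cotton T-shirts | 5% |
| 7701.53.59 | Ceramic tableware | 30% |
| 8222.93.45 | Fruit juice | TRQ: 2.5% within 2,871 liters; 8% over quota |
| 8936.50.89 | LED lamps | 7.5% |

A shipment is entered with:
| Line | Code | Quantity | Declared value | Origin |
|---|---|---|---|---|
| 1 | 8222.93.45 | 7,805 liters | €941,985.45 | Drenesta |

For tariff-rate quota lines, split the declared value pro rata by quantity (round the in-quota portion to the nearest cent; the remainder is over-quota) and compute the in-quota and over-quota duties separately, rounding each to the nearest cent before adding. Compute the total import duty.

Line 1 (8222.93.45, Drenesta, 7,805 liters, €941,985.45):
Code 8222.93.45 is under a tariff-rate quota (threshold 2,871 liters). In-quota: 2,871 liters at 2.5%; over-quota: 4,934 liters at 8%.
Pro-rata value split: in-quota = €941,985.45 × 2,871/7,805 = €346,500.99; over-quota = €941,985.45 − €346,500.99 = €595,484.46.
In-quota duty = €346,500.99 × 2.5% = €8,662.52. Over-quota duty = €595,484.46 × 8% = €47,638.76.
Line duty = €8,662.52 + €47,638.76 = €56,301.28.

€56,301.28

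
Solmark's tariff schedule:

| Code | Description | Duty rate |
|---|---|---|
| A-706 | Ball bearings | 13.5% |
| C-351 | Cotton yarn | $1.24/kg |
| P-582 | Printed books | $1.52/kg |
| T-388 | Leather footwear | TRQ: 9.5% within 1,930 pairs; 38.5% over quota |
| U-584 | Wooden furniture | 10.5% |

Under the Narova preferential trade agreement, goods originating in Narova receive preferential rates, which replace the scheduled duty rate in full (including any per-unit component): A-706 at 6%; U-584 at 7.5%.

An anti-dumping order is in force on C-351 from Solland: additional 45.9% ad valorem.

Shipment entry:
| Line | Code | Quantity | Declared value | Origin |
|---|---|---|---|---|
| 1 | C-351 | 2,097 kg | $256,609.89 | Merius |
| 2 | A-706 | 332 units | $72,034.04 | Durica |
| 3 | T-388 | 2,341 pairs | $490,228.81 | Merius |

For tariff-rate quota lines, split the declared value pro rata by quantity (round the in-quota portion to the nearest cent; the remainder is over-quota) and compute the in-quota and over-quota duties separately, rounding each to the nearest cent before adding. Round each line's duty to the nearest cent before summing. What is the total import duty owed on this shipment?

$83,856.19

Line 1 (C-351, Merius, 2,097 kg, $256,609.89):
Base rate for C-351 is $1.24/kg.
The additional-duty order on C-351 targets Solland, not Merius; it does not apply.
Duty = 2,097 × $1.24 = $2,600.28.
Line 2 (A-706, Durica, 332 units, $72,034.04):
Base rate for A-706 is 13.5%.
A-706 has an FTA preferential rate, but origin Durica is not Narova; base rate stands.
Duty = $72,034.04 × 13.5% = $9,724.60.
Line 3 (T-388, Merius, 2,341 pairs, $490,228.81):
Code T-388 is under a tariff-rate quota (threshold 1,930 pairs). In-quota: 1,930 pairs at 9.5%; over-quota: 411 pairs at 38.5%.
Pro-rata value split: in-quota = $490,228.81 × 1,930/2,341 = $404,161.30; over-quota = $490,228.81 − $404,161.30 = $86,067.51.
In-quota duty = $404,161.30 × 9.5% = $38,395.32. Over-quota duty = $86,067.51 × 38.5% = $33,135.99.
Line duty = $38,395.32 + $33,135.99 = $71,531.31.
Total = $2,600.28 + $9,724.60 + $71,531.31 = $83,856.19.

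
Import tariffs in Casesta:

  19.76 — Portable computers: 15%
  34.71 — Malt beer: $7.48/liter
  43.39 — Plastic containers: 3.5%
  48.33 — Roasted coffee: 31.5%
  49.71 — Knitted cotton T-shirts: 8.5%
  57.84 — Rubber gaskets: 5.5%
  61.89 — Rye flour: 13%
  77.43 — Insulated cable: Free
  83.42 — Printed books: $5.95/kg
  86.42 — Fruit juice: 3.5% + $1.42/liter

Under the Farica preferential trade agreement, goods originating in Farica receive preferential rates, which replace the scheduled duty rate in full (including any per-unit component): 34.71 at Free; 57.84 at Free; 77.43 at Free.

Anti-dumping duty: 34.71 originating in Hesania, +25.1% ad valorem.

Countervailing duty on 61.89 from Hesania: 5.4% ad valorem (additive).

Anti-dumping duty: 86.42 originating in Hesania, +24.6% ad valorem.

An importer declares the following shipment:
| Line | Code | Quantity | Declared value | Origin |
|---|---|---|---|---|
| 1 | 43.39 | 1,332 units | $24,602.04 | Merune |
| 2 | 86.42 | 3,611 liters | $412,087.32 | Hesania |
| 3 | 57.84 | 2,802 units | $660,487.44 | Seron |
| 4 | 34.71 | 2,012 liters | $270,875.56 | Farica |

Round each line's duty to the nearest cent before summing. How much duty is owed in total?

Line 1 (43.39, Merune, 1,332 units, $24,602.04):
Base rate for 43.39 is 3.5%.
Duty = $24,602.04 × 3.5% = $861.07.
Line 2 (86.42, Hesania, 3,611 liters, $412,087.32):
Base rate for 86.42 is 3.5% + $1.42/liter.
Additional duty on 86.42 from Hesania: +24.6%. Applied ad valorem rate: 3.5% + 24.6% = 28.1%.
Duty = $412,087.32 × 28.1% + 3,611 × $1.42 = $120,924.16.
Line 3 (57.84, Seron, 2,802 units, $660,487.44):
Base rate for 57.84 is 5.5%.
57.84 has an FTA preferential rate, but origin Seron is not Farica; base rate stands.
Duty = $660,487.44 × 5.5% = $36,326.81.
Line 4 (34.71, Farica, 2,012 liters, $270,875.56):
Base rate for 34.71 is $7.48/liter.
Origin Farica qualifies under the Casesta–Farica agreement and 34.71 is covered: preferential rate Free applies instead.
The additional-duty order on 34.71 targets Hesania, not Farica; it does not apply.
Duty = $270,875.56 × 0% = $0.00.
Total = $861.07 + $120,924.16 + $36,326.81 + $0.00 = $158,112.04.

$158,112.04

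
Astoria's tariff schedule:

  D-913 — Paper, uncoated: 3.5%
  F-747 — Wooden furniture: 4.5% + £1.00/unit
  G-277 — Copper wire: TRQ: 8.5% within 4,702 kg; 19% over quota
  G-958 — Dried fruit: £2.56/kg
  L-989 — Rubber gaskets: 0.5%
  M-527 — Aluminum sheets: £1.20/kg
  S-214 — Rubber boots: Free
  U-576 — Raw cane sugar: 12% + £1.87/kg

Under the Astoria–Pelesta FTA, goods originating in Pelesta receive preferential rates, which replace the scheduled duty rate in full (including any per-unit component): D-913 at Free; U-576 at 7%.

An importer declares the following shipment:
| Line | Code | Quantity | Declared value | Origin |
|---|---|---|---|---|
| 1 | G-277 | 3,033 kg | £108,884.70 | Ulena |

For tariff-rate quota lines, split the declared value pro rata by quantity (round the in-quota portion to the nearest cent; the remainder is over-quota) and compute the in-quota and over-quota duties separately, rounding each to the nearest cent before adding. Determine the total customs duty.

£9,255.20

Line 1 (G-277, Ulena, 3,033 kg, £108,884.70):
Code G-277 is under a tariff-rate quota (threshold 4,702 kg). Quantity 3,033 kg is within the quota, so the in-quota rate 8.5% applies to the full value.
Duty = £108,884.70 × 8.5% = £9,255.20.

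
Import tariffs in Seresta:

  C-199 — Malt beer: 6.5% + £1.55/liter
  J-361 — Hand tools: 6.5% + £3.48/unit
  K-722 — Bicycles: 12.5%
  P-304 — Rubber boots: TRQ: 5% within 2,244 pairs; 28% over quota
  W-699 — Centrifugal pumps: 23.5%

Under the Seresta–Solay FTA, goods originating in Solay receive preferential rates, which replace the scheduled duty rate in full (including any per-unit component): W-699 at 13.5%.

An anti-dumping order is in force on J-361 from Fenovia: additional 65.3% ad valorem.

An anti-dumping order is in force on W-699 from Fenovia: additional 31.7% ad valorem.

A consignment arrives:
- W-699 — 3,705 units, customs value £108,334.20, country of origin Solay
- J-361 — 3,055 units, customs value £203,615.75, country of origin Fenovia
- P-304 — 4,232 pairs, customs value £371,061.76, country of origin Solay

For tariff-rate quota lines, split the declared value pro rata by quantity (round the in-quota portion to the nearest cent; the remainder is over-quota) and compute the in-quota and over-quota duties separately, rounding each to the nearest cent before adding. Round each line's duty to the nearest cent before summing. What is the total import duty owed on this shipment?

£230,096.53

Line 1 (W-699, Solay, 3,705 units, £108,334.20):
Base rate for W-699 is 23.5%.
Origin Solay qualifies under the Seresta–Solay agreement and W-699 is covered: preferential rate 13.5% applies instead.
The additional-duty order on W-699 targets Fenovia, not Solay; it does not apply.
Duty = £108,334.20 × 13.5% = £14,625.12.
Line 2 (J-361, Fenovia, 3,055 units, £203,615.75):
Base rate for J-361 is 6.5% + £3.48/unit.
Additional duty on J-361 from Fenovia: +65.3%. Applied ad valorem rate: 6.5% + 65.3% = 71.8%.
Duty = £203,615.75 × 71.8% + 3,055 × £3.48 = £156,827.51.
Line 3 (P-304, Solay, 4,232 pairs, £371,061.76):
Code P-304 is under a tariff-rate quota (threshold 2,244 pairs). In-quota: 2,244 pairs at 5%; over-quota: 1,988 pairs at 28%.
Pro-rata value split: in-quota = £371,061.76 × 2,244/4,232 = £196,753.92; over-quota = £371,061.76 − £196,753.92 = £174,307.84.
In-quota duty = £196,753.92 × 5% = £9,837.70. Over-quota duty = £174,307.84 × 28% = £48,806.20.
Line duty = £9,837.70 + £48,806.20 = £58,643.90.
Total = £14,625.12 + £156,827.51 + £58,643.90 = £230,096.53.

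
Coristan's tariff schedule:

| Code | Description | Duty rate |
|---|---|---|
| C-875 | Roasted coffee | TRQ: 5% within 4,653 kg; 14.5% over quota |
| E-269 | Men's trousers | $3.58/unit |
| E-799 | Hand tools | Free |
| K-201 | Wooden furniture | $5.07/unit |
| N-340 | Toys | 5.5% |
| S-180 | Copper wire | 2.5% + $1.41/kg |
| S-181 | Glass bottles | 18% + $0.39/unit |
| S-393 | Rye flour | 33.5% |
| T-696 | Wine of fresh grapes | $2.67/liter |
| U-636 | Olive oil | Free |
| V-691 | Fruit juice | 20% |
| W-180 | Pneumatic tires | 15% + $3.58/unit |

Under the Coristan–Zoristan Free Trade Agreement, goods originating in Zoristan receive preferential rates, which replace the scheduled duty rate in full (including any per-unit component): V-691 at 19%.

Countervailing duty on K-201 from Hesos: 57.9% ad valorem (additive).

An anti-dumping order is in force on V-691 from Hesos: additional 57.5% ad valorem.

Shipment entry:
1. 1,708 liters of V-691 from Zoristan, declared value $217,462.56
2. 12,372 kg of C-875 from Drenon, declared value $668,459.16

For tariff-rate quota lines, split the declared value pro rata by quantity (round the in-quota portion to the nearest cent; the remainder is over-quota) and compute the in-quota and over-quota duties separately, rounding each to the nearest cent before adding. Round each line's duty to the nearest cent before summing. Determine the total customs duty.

$114,361.32

Line 1 (V-691, Zoristan, 1,708 liters, $217,462.56):
Base rate for V-691 is 20%.
Origin Zoristan qualifies under the Coristan–Zoristan agreement and V-691 is covered: preferential rate 19% applies instead.
The additional-duty order on V-691 targets Hesos, not Zoristan; it does not apply.
Duty = $217,462.56 × 19% = $41,317.89.
Line 2 (C-875, Drenon, 12,372 kg, $668,459.16):
Code C-875 is under a tariff-rate quota (threshold 4,653 kg). In-quota: 4,653 kg at 5%; over-quota: 7,719 kg at 14.5%.
Pro-rata value split: in-quota = $668,459.16 × 4,653/12,372 = $251,401.59; over-quota = $668,459.16 − $251,401.59 = $417,057.57.
In-quota duty = $251,401.59 × 5% = $12,570.08. Over-quota duty = $417,057.57 × 14.5% = $60,473.35.
Line duty = $12,570.08 + $60,473.35 = $73,043.43.
Total = $41,317.89 + $73,043.43 = $114,361.32.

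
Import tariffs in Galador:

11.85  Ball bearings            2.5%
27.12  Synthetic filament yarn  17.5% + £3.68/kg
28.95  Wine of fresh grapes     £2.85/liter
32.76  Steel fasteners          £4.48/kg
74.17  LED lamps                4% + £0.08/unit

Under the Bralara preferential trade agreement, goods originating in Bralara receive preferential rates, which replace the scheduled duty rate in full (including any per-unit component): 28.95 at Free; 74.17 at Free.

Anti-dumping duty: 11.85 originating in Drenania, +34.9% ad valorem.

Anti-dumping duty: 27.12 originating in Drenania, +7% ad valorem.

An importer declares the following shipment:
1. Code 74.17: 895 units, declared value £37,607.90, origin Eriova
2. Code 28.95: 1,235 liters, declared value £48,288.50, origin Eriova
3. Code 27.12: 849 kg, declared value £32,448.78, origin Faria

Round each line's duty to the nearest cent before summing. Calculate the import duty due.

£13,898.53

Line 1 (74.17, Eriova, 895 units, £37,607.90):
Base rate for 74.17 is 4% + £0.08/unit.
74.17 has an FTA preferential rate, but origin Eriova is not Bralara; base rate stands.
Duty = £37,607.90 × 4% + 895 × £0.08 = £1,575.92.
Line 2 (28.95, Eriova, 1,235 liters, £48,288.50):
Base rate for 28.95 is £2.85/liter.
28.95 has an FTA preferential rate, but origin Eriova is not Bralara; base rate stands.
Duty = 1,235 × £2.85 = £3,519.75.
Line 3 (27.12, Faria, 849 kg, £32,448.78):
Base rate for 27.12 is 17.5% + £3.68/kg.
The additional-duty order on 27.12 targets Drenania, not Faria; it does not apply.
Duty = £32,448.78 × 17.5% + 849 × £3.68 = £8,802.86.
Total = £1,575.92 + £3,519.75 + £8,802.86 = £13,898.53.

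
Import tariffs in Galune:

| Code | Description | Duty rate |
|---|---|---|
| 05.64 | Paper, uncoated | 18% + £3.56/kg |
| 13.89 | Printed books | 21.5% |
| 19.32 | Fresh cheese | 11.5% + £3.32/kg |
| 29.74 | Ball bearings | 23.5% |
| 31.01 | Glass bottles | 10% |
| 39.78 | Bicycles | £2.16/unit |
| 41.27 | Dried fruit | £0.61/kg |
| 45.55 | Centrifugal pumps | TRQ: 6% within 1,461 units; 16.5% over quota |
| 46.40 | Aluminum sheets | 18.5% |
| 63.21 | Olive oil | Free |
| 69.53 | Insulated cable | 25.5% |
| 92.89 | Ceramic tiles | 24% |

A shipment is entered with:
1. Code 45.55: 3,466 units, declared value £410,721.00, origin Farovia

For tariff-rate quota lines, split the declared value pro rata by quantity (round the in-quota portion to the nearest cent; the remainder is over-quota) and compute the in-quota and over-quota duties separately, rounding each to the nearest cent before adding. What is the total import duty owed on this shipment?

Line 1 (45.55, Farovia, 3,466 units, £410,721.00):
Code 45.55 is under a tariff-rate quota (threshold 1,461 units). In-quota: 1,461 units at 6%; over-quota: 2,005 units at 16.5%.
Pro-rata value split: in-quota = £410,721.00 × 1,461/3,466 = £173,128.50; over-quota = £410,721.00 − £173,128.50 = £237,592.50.
In-quota duty = £173,128.50 × 6% = £10,387.71. Over-quota duty = £237,592.50 × 16.5% = £39,202.76.
Line duty = £10,387.71 + £39,202.76 = £49,590.47.

£49,590.47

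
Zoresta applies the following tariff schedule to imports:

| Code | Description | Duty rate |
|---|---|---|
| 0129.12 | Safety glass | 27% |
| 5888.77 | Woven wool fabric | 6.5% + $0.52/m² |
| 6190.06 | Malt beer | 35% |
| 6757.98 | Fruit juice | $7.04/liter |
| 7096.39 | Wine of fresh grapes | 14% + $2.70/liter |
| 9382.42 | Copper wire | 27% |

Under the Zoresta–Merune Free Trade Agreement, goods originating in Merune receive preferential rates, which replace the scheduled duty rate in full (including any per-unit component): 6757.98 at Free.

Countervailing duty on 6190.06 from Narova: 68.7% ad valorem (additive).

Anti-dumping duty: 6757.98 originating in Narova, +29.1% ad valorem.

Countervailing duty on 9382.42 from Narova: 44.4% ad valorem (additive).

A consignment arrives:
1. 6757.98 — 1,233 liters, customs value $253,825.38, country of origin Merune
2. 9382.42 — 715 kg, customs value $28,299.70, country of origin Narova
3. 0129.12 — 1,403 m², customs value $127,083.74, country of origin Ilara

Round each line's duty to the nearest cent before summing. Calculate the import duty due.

Line 1 (6757.98, Merune, 1,233 liters, $253,825.38):
Base rate for 6757.98 is $7.04/liter.
Origin Merune qualifies under the Zoresta–Merune agreement and 6757.98 is covered: preferential rate Free applies instead.
The additional-duty order on 6757.98 targets Narova, not Merune; it does not apply.
Duty = $253,825.38 × 0% = $0.00.
Line 2 (9382.42, Narova, 715 kg, $28,299.70):
Base rate for 9382.42 is 27%.
Additional duty on 9382.42 from Narova: +44.4%. Applied ad valorem rate: 27% + 44.4% = 71.4%.
Duty = $28,299.70 × 71.4% = $20,205.99.
Line 3 (0129.12, Ilara, 1,403 m², $127,083.74):
Base rate for 0129.12 is 27%.
Duty = $127,083.74 × 27% = $34,312.61.
Total = $0.00 + $20,205.99 + $34,312.61 = $54,518.60.

$54,518.60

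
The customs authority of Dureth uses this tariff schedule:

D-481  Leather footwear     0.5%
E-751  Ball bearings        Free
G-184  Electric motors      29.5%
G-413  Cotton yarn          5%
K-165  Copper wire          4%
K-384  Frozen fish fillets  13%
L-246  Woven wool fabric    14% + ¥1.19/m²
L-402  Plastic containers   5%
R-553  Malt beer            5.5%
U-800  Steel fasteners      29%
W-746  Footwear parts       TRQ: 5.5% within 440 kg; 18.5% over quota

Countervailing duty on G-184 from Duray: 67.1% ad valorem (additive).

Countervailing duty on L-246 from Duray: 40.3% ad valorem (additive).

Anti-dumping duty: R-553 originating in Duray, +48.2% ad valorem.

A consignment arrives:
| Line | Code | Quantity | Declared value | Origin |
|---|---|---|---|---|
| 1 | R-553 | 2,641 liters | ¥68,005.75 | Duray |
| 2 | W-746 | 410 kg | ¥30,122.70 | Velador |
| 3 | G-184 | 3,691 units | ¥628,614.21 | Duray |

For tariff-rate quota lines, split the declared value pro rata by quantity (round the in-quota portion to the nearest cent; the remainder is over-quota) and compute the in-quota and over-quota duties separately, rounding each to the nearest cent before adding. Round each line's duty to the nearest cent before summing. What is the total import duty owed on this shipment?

¥645,417.17

Line 1 (R-553, Duray, 2,641 liters, ¥68,005.75):
Base rate for R-553 is 5.5%.
Additional duty on R-553 from Duray: +48.2%. Applied ad valorem rate: 5.5% + 48.2% = 53.7%.
Duty = ¥68,005.75 × 53.7% = ¥36,519.09.
Line 2 (W-746, Velador, 410 kg, ¥30,122.70):
Code W-746 is under a tariff-rate quota (threshold 440 kg). Quantity 410 kg is within the quota, so the in-quota rate 5.5% applies to the full value.
Duty = ¥30,122.70 × 5.5% = ¥1,656.75.
Line 3 (G-184, Duray, 3,691 units, ¥628,614.21):
Base rate for G-184 is 29.5%.
Additional duty on G-184 from Duray: +67.1%. Applied ad valorem rate: 29.5% + 67.1% = 96.6%.
Duty = ¥628,614.21 × 96.6% = ¥607,241.33.
Total = ¥36,519.09 + ¥1,656.75 + ¥607,241.33 = ¥645,417.17.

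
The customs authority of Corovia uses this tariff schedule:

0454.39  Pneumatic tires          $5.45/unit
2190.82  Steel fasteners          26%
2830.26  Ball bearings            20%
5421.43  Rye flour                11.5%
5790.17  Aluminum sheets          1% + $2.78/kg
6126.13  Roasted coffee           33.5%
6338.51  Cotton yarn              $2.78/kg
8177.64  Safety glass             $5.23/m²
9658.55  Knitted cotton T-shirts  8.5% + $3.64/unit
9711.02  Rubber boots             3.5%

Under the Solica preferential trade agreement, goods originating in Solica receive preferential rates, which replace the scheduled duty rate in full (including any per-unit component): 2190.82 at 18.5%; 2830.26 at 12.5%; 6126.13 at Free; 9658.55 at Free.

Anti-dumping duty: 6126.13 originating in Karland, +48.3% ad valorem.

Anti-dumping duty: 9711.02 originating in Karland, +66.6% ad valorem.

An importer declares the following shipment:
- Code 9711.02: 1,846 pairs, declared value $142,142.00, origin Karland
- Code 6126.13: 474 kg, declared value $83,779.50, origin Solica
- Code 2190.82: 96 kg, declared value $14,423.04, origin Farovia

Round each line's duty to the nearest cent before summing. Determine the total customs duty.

Line 1 (9711.02, Karland, 1,846 pairs, $142,142.00):
Base rate for 9711.02 is 3.5%.
Additional duty on 9711.02 from Karland: +66.6%. Applied ad valorem rate: 3.5% + 66.6% = 70.1%.
Duty = $142,142.00 × 70.1% = $99,641.54.
Line 2 (6126.13, Solica, 474 kg, $83,779.50):
Base rate for 6126.13 is 33.5%.
Origin Solica qualifies under the Corovia–Solica agreement and 6126.13 is covered: preferential rate Free applies instead.
The additional-duty order on 6126.13 targets Karland, not Solica; it does not apply.
Duty = $83,779.50 × 0% = $0.00.
Line 3 (2190.82, Farovia, 96 kg, $14,423.04):
Base rate for 2190.82 is 26%.
2190.82 has an FTA preferential rate, but origin Farovia is not Solica; base rate stands.
Duty = $14,423.04 × 26% = $3,749.99.
Total = $99,641.54 + $0.00 + $3,749.99 = $103,391.53.

$103,391.53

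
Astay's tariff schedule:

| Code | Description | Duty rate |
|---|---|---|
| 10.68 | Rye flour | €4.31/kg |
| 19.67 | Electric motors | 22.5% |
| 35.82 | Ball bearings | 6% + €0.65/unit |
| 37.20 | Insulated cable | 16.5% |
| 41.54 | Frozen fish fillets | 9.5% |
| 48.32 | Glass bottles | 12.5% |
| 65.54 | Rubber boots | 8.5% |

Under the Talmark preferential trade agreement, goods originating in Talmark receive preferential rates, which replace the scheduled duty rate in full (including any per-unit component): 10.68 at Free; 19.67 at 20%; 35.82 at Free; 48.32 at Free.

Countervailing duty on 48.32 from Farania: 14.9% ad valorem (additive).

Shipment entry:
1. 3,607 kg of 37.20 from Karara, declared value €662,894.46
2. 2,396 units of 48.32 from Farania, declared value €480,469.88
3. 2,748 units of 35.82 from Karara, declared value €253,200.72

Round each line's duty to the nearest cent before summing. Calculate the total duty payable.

€258,004.58

Line 1 (37.20, Karara, 3,607 kg, €662,894.46):
Base rate for 37.20 is 16.5%.
Duty = €662,894.46 × 16.5% = €109,377.59.
Line 2 (48.32, Farania, 2,396 units, €480,469.88):
Base rate for 48.32 is 12.5%.
48.32 has an FTA preferential rate, but origin Farania is not Talmark; base rate stands.
Additional duty on 48.32 from Farania: +14.9%. Applied ad valorem rate: 12.5% + 14.9% = 27.4%.
Duty = €480,469.88 × 27.4% = €131,648.75.
Line 3 (35.82, Karara, 2,748 units, €253,200.72):
Base rate for 35.82 is 6% + €0.65/unit.
35.82 has an FTA preferential rate, but origin Karara is not Talmark; base rate stands.
Duty = €253,200.72 × 6% + 2,748 × €0.65 = €16,978.24.
Total = €109,377.59 + €131,648.75 + €16,978.24 = €258,004.58.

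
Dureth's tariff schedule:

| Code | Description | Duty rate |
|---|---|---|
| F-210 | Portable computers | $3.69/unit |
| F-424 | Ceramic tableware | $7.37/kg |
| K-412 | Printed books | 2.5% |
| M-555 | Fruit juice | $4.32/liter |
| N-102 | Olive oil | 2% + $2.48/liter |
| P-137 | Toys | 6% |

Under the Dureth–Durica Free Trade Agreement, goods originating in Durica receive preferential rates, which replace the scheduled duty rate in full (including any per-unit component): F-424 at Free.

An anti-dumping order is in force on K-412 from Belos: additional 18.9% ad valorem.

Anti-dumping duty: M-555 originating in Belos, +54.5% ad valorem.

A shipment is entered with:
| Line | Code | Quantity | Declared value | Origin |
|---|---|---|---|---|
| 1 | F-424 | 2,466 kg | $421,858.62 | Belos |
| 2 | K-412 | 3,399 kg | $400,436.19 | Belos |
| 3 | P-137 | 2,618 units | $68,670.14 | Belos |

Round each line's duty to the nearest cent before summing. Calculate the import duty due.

$107,987.97

Line 1 (F-424, Belos, 2,466 kg, $421,858.62):
Base rate for F-424 is $7.37/kg.
F-424 has an FTA preferential rate, but origin Belos is not Durica; base rate stands.
Duty = 2,466 × $7.37 = $18,174.42.
Line 2 (K-412, Belos, 3,399 kg, $400,436.19):
Base rate for K-412 is 2.5%.
Additional duty on K-412 from Belos: +18.9%. Applied ad valorem rate: 2.5% + 18.9% = 21.4%.
Duty = $400,436.19 × 21.4% = $85,693.34.
Line 3 (P-137, Belos, 2,618 units, $68,670.14):
Base rate for P-137 is 6%.
Duty = $68,670.14 × 6% = $4,120.21.
Total = $18,174.42 + $85,693.34 + $4,120.21 = $107,987.97.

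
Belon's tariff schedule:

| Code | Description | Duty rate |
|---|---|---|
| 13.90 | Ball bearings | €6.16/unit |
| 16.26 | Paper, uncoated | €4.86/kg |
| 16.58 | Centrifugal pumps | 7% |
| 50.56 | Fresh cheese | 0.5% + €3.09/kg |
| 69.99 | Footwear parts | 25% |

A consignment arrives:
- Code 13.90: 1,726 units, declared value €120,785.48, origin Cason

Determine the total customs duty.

Line 1 (13.90, Cason, 1,726 units, €120,785.48):
Base rate for 13.90 is €6.16/unit.
Duty = 1,726 × €6.16 = €10,632.16.

€10,632.16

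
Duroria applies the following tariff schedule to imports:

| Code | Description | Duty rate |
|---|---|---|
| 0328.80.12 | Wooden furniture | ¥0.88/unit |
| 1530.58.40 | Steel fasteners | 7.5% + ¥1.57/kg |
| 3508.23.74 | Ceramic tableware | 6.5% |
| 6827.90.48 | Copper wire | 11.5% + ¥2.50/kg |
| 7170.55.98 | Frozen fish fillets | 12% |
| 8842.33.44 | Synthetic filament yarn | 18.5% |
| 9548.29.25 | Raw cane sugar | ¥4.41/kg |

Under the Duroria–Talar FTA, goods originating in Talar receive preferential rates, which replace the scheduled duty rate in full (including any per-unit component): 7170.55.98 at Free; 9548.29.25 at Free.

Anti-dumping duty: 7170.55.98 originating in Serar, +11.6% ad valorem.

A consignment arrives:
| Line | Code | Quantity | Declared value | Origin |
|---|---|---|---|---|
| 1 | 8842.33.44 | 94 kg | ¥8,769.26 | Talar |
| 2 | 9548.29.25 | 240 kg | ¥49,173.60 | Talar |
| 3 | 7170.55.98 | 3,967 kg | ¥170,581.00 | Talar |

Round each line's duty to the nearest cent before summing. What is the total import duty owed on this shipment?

Line 1 (8842.33.44, Talar, 94 kg, ¥8,769.26):
Base rate for 8842.33.44 is 18.5%.
Origin Talar is the FTA partner but 8842.33.44 is not on the preference list; base rate stands.
Duty = ¥8,769.26 × 18.5% = ¥1,622.31.
Line 2 (9548.29.25, Talar, 240 kg, ¥49,173.60):
Base rate for 9548.29.25 is ¥4.41/kg.
Origin Talar qualifies under the Duroria–Talar agreement and 9548.29.25 is covered: preferential rate Free applies instead.
Duty = ¥49,173.60 × 0% = ¥0.00.
Line 3 (7170.55.98, Talar, 3,967 kg, ¥170,581.00):
Base rate for 7170.55.98 is 12%.
Origin Talar qualifies under the Duroria–Talar agreement and 7170.55.98 is covered: preferential rate Free applies instead.
The additional-duty order on 7170.55.98 targets Serar, not Talar; it does not apply.
Duty = ¥170,581.00 × 0% = ¥0.00.
Total = ¥1,622.31 + ¥0.00 + ¥0.00 = ¥1,622.31.

¥1,622.31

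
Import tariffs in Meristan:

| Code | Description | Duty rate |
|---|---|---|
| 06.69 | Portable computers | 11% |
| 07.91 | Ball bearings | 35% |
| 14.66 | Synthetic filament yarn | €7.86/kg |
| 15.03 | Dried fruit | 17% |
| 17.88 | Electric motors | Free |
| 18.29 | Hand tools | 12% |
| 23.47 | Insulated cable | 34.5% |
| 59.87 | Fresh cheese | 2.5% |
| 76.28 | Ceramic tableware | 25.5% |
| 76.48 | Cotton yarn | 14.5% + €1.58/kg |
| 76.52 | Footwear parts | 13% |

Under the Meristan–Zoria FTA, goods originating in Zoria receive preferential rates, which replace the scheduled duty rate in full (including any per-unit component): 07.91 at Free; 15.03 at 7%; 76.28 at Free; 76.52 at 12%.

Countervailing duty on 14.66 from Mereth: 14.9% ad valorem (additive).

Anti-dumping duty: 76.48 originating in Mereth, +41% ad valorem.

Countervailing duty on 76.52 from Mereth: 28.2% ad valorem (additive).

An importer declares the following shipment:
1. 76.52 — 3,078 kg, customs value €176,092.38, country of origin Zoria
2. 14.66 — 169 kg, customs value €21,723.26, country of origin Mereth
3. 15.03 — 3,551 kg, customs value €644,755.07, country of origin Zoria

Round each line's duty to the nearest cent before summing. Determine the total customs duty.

€70,829.05

Line 1 (76.52, Zoria, 3,078 kg, €176,092.38):
Base rate for 76.52 is 13%.
Origin Zoria qualifies under the Meristan–Zoria agreement and 76.52 is covered: preferential rate 12% applies instead.
The additional-duty order on 76.52 targets Mereth, not Zoria; it does not apply.
Duty = €176,092.38 × 12% = €21,131.09.
Line 2 (14.66, Mereth, 169 kg, €21,723.26):
Base rate for 14.66 is €7.86/kg.
Additional duty on 14.66 from Mereth: +14.9% ad valorem. Applied ad valorem rate = 14.9%.
Duty = €21,723.26 × 14.9% + 169 × €7.86 = €4,565.11.
Line 3 (15.03, Zoria, 3,551 kg, €644,755.07):
Base rate for 15.03 is 17%.
Origin Zoria qualifies under the Meristan–Zoria agreement and 15.03 is covered: preferential rate 7% applies instead.
Duty = €644,755.07 × 7% = €45,132.85.
Total = €21,131.09 + €4,565.11 + €45,132.85 = €70,829.05.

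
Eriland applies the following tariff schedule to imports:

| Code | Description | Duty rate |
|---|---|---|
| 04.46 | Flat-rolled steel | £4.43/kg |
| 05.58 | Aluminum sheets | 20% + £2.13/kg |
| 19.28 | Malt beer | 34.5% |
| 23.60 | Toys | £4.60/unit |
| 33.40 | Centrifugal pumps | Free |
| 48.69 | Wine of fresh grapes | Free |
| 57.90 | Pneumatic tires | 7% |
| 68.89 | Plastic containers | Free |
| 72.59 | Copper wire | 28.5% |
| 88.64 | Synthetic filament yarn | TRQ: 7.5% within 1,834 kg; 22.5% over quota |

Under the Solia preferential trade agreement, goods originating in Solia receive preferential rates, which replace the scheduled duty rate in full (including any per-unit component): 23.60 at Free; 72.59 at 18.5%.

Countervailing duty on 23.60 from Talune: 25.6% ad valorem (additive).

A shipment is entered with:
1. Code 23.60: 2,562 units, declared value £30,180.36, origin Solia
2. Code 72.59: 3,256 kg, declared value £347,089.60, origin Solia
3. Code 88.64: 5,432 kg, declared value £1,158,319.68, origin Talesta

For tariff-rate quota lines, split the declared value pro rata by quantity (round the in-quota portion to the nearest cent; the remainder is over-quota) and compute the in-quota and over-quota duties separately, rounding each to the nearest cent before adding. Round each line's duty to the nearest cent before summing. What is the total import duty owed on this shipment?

Line 1 (23.60, Solia, 2,562 units, £30,180.36):
Base rate for 23.60 is £4.60/unit.
Origin Solia qualifies under the Eriland–Solia agreement and 23.60 is covered: preferential rate Free applies instead.
The additional-duty order on 23.60 targets Talune, not Solia; it does not apply.
Duty = £30,180.36 × 0% = £0.00.
Line 2 (72.59, Solia, 3,256 kg, £347,089.60):
Base rate for 72.59 is 28.5%.
Origin Solia qualifies under the Eriland–Solia agreement and 72.59 is covered: preferential rate 18.5% applies instead.
Duty = £347,089.60 × 18.5% = £64,211.58.
Line 3 (88.64, Talesta, 5,432 kg, £1,158,319.68):
Code 88.64 is under a tariff-rate quota (threshold 1,834 kg). In-quota: 1,834 kg at 7.5%; over-quota: 3,598 kg at 22.5%.
Pro-rata value split: in-quota = £1,158,319.68 × 1,834/5,432 = £391,082.16; over-quota = £1,158,319.68 − £391,082.16 = £767,237.52.
In-quota duty = £391,082.16 × 7.5% = £29,331.16. Over-quota duty = £767,237.52 × 22.5% = £172,628.44.
Line duty = £29,331.16 + £172,628.44 = £201,959.60.
Total = £0.00 + £64,211.58 + £201,959.60 = £266,171.18.

£266,171.18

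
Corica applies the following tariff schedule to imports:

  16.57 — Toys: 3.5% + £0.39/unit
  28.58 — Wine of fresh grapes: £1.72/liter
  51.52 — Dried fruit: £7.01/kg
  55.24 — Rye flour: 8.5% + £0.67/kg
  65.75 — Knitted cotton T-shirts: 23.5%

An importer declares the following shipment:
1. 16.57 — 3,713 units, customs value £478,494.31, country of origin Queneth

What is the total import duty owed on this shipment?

Line 1 (16.57, Queneth, 3,713 units, £478,494.31):
Base rate for 16.57 is 3.5% + £0.39/unit.
Duty = £478,494.31 × 3.5% + 3,713 × £0.39 = £18,195.37.

£18,195.37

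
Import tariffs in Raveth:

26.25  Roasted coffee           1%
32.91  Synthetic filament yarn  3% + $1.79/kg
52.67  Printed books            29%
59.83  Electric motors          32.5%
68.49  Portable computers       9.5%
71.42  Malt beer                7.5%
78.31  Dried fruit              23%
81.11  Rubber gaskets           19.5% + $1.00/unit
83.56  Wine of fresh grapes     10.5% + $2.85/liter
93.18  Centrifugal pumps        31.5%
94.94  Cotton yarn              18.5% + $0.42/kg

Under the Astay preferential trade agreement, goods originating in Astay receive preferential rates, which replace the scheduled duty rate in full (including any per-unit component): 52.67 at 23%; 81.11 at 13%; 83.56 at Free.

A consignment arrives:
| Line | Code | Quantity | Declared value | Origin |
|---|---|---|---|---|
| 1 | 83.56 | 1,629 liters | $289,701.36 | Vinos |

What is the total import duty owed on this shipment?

Line 1 (83.56, Vinos, 1,629 liters, $289,701.36):
Base rate for 83.56 is 10.5% + $2.85/liter.
83.56 has an FTA preferential rate, but origin Vinos is not Astay; base rate stands.
Duty = $289,701.36 × 10.5% + 1,629 × $2.85 = $35,061.29.

$35,061.29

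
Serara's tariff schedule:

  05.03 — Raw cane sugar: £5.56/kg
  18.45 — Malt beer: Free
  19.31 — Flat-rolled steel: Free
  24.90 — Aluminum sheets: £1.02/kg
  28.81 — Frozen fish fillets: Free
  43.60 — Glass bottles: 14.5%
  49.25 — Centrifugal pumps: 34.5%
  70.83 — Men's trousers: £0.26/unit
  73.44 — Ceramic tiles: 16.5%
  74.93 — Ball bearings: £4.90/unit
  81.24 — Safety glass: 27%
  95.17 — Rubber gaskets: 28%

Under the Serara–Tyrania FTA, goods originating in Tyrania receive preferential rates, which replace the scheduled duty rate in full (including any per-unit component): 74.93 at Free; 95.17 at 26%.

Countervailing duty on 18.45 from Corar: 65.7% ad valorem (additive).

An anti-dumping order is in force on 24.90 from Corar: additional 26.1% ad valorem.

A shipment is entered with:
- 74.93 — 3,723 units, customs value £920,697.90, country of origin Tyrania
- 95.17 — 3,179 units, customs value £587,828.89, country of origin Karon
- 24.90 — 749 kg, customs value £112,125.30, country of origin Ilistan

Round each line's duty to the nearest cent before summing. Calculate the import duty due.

Line 1 (74.93, Tyrania, 3,723 units, £920,697.90):
Base rate for 74.93 is £4.90/unit.
Origin Tyrania qualifies under the Serara–Tyrania agreement and 74.93 is covered: preferential rate Free applies instead.
Duty = £920,697.90 × 0% = £0.00.
Line 2 (95.17, Karon, 3,179 units, £587,828.89):
Base rate for 95.17 is 28%.
95.17 has an FTA preferential rate, but origin Karon is not Tyrania; base rate stands.
Duty = £587,828.89 × 28% = £164,592.09.
Line 3 (24.90, Ilistan, 749 kg, £112,125.30):
Base rate for 24.90 is £1.02/kg.
The additional-duty order on 24.90 targets Corar, not Ilistan; it does not apply.
Duty = 749 × £1.02 = £763.98.
Total = £0.00 + £164,592.09 + £763.98 = £165,356.07.

£165,356.07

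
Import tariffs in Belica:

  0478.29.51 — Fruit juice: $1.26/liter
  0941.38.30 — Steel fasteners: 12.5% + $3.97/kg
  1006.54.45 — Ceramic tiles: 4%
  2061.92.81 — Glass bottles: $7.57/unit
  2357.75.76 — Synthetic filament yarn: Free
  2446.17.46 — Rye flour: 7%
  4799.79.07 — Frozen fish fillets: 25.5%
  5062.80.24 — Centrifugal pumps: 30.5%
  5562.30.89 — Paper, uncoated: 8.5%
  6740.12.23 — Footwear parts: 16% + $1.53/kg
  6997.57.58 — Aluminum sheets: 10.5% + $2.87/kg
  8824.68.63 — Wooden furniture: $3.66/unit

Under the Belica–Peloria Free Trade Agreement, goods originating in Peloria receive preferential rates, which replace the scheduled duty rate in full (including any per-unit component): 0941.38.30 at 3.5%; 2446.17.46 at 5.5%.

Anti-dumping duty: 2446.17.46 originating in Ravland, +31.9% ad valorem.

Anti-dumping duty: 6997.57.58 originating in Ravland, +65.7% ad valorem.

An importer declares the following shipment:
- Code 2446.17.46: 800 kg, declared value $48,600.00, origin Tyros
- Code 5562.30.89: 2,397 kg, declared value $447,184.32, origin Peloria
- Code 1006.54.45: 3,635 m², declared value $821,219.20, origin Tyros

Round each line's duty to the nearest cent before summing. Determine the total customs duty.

Line 1 (2446.17.46, Tyros, 800 kg, $48,600.00):
Base rate for 2446.17.46 is 7%.
2446.17.46 has an FTA preferential rate, but origin Tyros is not Peloria; base rate stands.
The additional-duty order on 2446.17.46 targets Ravland, not Tyros; it does not apply.
Duty = $48,600.00 × 7% = $3,402.00.
Line 2 (5562.30.89, Peloria, 2,397 kg, $447,184.32):
Base rate for 5562.30.89 is 8.5%.
Origin Peloria is the FTA partner but 5562.30.89 is not on the preference list; base rate stands.
Duty = $447,184.32 × 8.5% = $38,010.67.
Line 3 (1006.54.45, Tyros, 3,635 m², $821,219.20):
Base rate for 1006.54.45 is 4%.
Duty = $821,219.20 × 4% = $32,848.77.
Total = $3,402.00 + $38,010.67 + $32,848.77 = $74,261.44.

$74,261.44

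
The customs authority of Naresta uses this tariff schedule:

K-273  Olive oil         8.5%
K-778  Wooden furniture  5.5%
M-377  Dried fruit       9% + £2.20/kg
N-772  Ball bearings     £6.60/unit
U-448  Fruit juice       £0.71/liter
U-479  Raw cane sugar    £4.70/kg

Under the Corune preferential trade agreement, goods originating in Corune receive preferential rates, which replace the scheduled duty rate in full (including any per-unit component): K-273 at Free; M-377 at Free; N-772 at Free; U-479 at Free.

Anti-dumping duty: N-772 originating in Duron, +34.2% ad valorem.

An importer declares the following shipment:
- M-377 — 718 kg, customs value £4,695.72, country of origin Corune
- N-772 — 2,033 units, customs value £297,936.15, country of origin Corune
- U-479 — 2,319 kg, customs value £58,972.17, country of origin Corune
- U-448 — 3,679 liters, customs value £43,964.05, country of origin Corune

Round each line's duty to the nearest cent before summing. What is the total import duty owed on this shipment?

Line 1 (M-377, Corune, 718 kg, £4,695.72):
Base rate for M-377 is 9% + £2.20/kg.
Origin Corune qualifies under the Naresta–Corune agreement and M-377 is covered: preferential rate Free applies instead.
Duty = £4,695.72 × 0% = £0.00.
Line 2 (N-772, Corune, 2,033 units, £297,936.15):
Base rate for N-772 is £6.60/unit.
Origin Corune qualifies under the Naresta–Corune agreement and N-772 is covered: preferential rate Free applies instead.
The additional-duty order on N-772 targets Duron, not Corune; it does not apply.
Duty = £297,936.15 × 0% = £0.00.
Line 3 (U-479, Corune, 2,319 kg, £58,972.17):
Base rate for U-479 is £4.70/kg.
Origin Corune qualifies under the Naresta–Corune agreement and U-479 is covered: preferential rate Free applies instead.
Duty = £58,972.17 × 0% = £0.00.
Line 4 (U-448, Corune, 3,679 liters, £43,964.05):
Base rate for U-448 is £0.71/liter.
Origin Corune is the FTA partner but U-448 is not on the preference list; base rate stands.
Duty = 3,679 × £0.71 = £2,612.09.
Total = £0.00 + £0.00 + £0.00 + £2,612.09 = £2,612.09.

£2,612.09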